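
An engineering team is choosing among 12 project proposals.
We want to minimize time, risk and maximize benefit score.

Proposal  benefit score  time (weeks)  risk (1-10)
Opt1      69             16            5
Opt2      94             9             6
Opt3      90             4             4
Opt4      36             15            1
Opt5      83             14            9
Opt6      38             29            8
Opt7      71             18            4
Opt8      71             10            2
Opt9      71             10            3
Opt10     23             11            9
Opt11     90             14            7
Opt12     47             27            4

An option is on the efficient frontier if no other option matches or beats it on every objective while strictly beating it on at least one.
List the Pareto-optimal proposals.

Opt1: dominated by Opt3 (benefit score 90≥69, time 4≤16, risk 4≤5).
Opt2: not dominated (best benefit score).
Opt3: not dominated (best time).
Opt4: not dominated (best risk).
Opt5: dominated by Opt2 (benefit score 94≥83, time 9≤14, risk 6≤9).
Opt6: dominated by Opt1 (benefit score 69≥38, time 16≤29, risk 5≤8).
Opt7: dominated by Opt3 (benefit score 90≥71, time 4≤18, risk 4≤4).
Opt8: not dominated.
Opt9: dominated by Opt8 (benefit score 71≥71, time 10≤10, risk 2≤3).
Opt10: dominated by Opt2 (benefit score 94≥23, time 9≤11, risk 6≤9).
Opt11: dominated by Opt2 (benefit score 94≥90, time 9≤14, risk 6≤7).
Opt12: dominated by Opt3 (benefit score 90≥47, time 4≤27, risk 4≤4).

Opt2, Opt3, Opt4, Opt8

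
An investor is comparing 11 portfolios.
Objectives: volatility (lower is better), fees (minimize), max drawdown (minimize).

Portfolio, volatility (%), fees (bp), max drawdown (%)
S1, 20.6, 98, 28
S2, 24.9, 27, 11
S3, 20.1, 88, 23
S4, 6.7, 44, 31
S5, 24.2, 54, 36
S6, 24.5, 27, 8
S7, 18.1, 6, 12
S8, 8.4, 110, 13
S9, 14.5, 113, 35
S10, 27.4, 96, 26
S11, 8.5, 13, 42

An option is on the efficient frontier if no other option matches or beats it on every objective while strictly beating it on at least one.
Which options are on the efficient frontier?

S4, S6, S7, S8, S11

S1: dominated by S3 (volatility 20.1≤20.6, fees 88≤98, max drawdown 23≤28).
S2: dominated by S6 (volatility 24.5≤24.9, fees 27≤27, max drawdown 8≤11).
S3: dominated by S7 (volatility 18.1≤20.1, fees 6≤88, max drawdown 12≤23).
S4: not dominated (best volatility).
S5: dominated by S4 (volatility 6.7≤24.2, fees 44≤54, max drawdown 31≤36).
S6: not dominated (best max drawdown).
S7: not dominated (best fees).
S8: not dominated.
S9: dominated by S4 (volatility 6.7≤14.5, fees 44≤113, max drawdown 31≤35).
S10: dominated by S2 (volatility 24.9≤27.4, fees 27≤96, max drawdown 11≤26).
S11: not dominated.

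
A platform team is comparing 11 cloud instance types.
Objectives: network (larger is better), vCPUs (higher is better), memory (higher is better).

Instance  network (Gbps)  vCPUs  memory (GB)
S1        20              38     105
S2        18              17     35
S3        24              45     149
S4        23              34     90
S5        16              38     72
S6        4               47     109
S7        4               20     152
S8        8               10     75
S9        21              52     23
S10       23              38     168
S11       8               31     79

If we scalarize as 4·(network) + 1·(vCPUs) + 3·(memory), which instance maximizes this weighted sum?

S1: 4·20 + 1·38 + 3·105 = 433
S2: 4·18 + 1·17 + 3·35 = 194
S3: 4·24 + 1·45 + 3·149 = 588
S4: 4·23 + 1·34 + 3·90 = 396
S5: 4·16 + 1·38 + 3·72 = 318
S6: 4·4 + 1·47 + 3·109 = 390
S7: 4·4 + 1·20 + 3·152 = 492
S8: 4·8 + 1·10 + 3·75 = 267
S9: 4·21 + 1·52 + 3·23 = 205
S10: 4·23 + 1·38 + 3·168 = 634
S11: 4·8 + 1·31 + 3·79 = 300
Highest: S10 at 634.

S10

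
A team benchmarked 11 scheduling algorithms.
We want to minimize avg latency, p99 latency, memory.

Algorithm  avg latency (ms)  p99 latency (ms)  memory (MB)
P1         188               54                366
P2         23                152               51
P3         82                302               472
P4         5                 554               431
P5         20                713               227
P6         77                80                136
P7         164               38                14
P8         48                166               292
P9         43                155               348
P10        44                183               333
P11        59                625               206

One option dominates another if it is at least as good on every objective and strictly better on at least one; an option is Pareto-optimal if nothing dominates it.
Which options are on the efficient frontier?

P2, P4, P5, P6, P7

P1: dominated by P7 (avg latency 164≤188, p99 latency 38≤54, memory 14≤366).
P2: not dominated.
P3: dominated by P2 (avg latency 23≤82, p99 latency 152≤302, memory 51≤472).
P4: not dominated (best avg latency).
P5: not dominated.
P6: not dominated.
P7: not dominated (best p99 latency).
P8: dominated by P2 (avg latency 23≤48, p99 latency 152≤166, memory 51≤292).
P9: dominated by P2 (avg latency 23≤43, p99 latency 152≤155, memory 51≤348).
P10: dominated by P2 (avg latency 23≤44, p99 latency 152≤183, memory 51≤333).
P11: dominated by P2 (avg latency 23≤59, p99 latency 152≤625, memory 51≤206).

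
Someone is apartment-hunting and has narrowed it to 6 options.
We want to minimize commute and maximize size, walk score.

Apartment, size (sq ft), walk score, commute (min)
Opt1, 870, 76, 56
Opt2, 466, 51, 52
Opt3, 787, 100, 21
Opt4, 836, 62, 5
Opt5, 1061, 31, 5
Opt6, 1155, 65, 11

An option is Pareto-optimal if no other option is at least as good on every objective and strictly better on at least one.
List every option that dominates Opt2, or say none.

Opt3, Opt4, Opt6

Opt3: size 787≥466, walk score 100≥51, commute 21≤52 — dominates Opt2.
Opt4: size 836≥466, walk score 62≥51, commute 5≤52 — dominates Opt2.
Opt6: size 1155≥466, walk score 65≥51, commute 11≤52 — dominates Opt2.
Others (Opt1, Opt5) are each worse than Opt2 on at least one objective.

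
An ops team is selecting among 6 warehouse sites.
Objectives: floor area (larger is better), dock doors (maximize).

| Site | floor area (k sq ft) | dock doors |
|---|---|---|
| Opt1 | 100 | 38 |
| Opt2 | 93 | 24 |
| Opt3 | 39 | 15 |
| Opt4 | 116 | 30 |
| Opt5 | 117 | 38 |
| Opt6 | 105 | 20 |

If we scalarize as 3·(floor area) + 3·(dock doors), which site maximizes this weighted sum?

Opt5

Opt1: 3·100 + 3·38 = 414
Opt2: 3·93 + 3·24 = 351
Opt3: 3·39 + 3·15 = 162
Opt4: 3·116 + 3·30 = 438
Opt5: 3·117 + 3·38 = 465
Opt6: 3·105 + 3·20 = 375
Highest: Opt5 at 465.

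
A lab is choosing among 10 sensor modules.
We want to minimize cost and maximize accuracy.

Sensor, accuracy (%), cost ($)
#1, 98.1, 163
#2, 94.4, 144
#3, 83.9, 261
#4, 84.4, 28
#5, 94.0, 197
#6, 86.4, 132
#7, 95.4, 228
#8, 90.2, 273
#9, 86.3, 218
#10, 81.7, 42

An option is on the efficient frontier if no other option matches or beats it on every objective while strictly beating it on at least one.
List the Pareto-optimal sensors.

#1, #2, #4, #6

#1: not dominated (best accuracy).
#2: not dominated.
#3: dominated by #1 (accuracy 98.1≥83.9, cost 163≤261).
#4: not dominated (best cost).
#5: dominated by #1 (accuracy 98.1≥94.0, cost 163≤197).
#6: not dominated.
#7: dominated by #1 (accuracy 98.1≥95.4, cost 163≤228).
#8: dominated by #1 (accuracy 98.1≥90.2, cost 163≤273).
#9: dominated by #1 (accuracy 98.1≥86.3, cost 163≤218).
#10: dominated by #4 (accuracy 84.4≥81.7, cost 28≤42).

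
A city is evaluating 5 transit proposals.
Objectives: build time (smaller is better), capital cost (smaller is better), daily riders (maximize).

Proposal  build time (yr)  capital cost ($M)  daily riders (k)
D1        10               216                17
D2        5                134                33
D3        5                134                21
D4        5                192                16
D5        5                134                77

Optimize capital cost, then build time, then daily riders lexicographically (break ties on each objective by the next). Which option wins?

First minimize capital cost: best is 134, kept {D2, D3, D5}.
Then minimize build time: best is 5, kept {D2, D3, D5}.
Then maximize daily riders: best is 77, kept {D5}.

D5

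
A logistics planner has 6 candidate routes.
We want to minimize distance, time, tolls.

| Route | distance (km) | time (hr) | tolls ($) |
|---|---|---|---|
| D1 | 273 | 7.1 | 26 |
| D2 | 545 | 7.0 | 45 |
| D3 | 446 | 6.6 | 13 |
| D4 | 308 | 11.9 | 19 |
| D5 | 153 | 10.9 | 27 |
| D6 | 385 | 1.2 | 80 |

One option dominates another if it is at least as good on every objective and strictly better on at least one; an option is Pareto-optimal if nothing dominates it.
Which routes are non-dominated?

D1: not dominated.
D2: dominated by D3 (distance 446≤545, time 6.6≤7.0, tolls 13≤45).
D3: not dominated (best tolls).
D4: not dominated.
D5: not dominated (best distance).
D6: not dominated (best time).

D1, D3, D4, D5, D6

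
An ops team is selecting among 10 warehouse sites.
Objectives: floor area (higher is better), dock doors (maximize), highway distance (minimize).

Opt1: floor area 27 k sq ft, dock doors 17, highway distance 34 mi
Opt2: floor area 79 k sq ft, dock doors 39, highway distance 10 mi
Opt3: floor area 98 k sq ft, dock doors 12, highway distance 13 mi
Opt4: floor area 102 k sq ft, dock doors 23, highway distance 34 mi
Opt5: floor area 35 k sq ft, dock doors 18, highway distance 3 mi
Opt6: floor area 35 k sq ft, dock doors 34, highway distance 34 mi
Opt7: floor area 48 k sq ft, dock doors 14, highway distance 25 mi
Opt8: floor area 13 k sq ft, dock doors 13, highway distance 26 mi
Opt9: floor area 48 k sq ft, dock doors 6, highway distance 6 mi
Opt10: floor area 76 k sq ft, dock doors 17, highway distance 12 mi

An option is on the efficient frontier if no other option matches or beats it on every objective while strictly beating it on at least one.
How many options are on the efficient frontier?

5

Opt1: dominated by Opt2 (floor area 79≥27, dock doors 39≥17, highway distance 10≤34).
Opt2: not dominated (best dock doors).
Opt3: not dominated.
Opt4: not dominated (best floor area).
Opt5: not dominated (best highway distance).
Opt6: dominated by Opt2 (floor area 79≥35, dock doors 39≥34, highway distance 10≤34).
Opt7: dominated by Opt2 (floor area 79≥48, dock doors 39≥14, highway distance 10≤25).
Opt8: dominated by Opt2 (floor area 79≥13, dock doors 39≥13, highway distance 10≤26).
Opt9: not dominated.
Opt10: dominated by Opt2 (floor area 79≥76, dock doors 39≥17, highway distance 10≤12).
Pareto-optimal: Opt2, Opt3, Opt4, Opt5, Opt9 → 5.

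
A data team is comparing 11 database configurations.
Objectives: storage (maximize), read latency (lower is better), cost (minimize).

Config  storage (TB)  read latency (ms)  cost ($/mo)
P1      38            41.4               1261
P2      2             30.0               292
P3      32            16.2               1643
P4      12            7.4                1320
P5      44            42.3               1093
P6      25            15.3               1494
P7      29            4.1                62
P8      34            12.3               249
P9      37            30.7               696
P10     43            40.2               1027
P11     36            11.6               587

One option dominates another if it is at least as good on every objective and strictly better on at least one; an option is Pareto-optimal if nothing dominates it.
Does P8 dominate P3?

P8 vs P3: storage 34≥32, read latency 12.3≤16.2, cost 249≤1643 — P8 is at least as good on every objective with at least one strict improvement.

Yes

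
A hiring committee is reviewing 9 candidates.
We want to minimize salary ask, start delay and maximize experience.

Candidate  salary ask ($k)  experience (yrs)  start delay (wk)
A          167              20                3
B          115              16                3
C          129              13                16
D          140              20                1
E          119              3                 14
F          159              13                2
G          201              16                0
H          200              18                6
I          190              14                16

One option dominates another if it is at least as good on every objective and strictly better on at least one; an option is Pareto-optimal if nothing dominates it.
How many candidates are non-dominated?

A: dominated by D (salary ask 140≤167, experience 20≥20, start delay 1≤3).
B: not dominated (best salary ask).
C: dominated by B (salary ask 115≤129, experience 16≥13, start delay 3≤16).
D: not dominated.
E: dominated by B (salary ask 115≤119, experience 16≥3, start delay 3≤14).
F: dominated by D (salary ask 140≤159, experience 20≥13, start delay 1≤2).
G: not dominated (best start delay).
H: dominated by A (salary ask 167≤200, experience 20≥18, start delay 3≤6).
I: dominated by A (salary ask 167≤190, experience 20≥14, start delay 3≤16).
Pareto-optimal: B, D, G → 3.

3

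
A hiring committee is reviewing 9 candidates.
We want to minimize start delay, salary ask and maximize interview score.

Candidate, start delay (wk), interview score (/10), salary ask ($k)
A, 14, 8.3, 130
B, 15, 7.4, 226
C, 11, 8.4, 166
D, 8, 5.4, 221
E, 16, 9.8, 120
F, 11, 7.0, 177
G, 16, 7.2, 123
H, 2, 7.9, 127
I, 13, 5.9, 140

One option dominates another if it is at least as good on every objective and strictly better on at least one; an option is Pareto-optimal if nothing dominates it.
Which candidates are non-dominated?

A, C, E, H

A: not dominated.
B: dominated by A (start delay 14≤15, interview score 8.3≥7.4, salary ask 130≤226).
C: not dominated.
D: dominated by H (start delay 2≤8, interview score 7.9≥5.4, salary ask 127≤221).
E: not dominated (best interview score).
F: dominated by C (start delay 11≤11, interview score 8.4≥7.0, salary ask 166≤177).
G: dominated by E (start delay 16≤16, interview score 9.8≥7.2, salary ask 120≤123).
H: not dominated (best start delay).
I: dominated by H (start delay 2≤13, interview score 7.9≥5.9, salary ask 127≤140).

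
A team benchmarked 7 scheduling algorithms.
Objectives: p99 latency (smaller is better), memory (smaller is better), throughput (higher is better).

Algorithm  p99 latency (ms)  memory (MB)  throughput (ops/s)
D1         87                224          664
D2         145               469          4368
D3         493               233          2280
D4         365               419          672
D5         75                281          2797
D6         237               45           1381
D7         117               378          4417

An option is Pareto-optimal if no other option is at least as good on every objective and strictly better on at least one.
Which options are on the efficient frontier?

D1, D3, D5, D6, D7

D1: not dominated.
D2: dominated by D7 (p99 latency 117≤145, memory 378≤469, throughput 4417≥4368).
D3: not dominated.
D4: dominated by D5 (p99 latency 75≤365, memory 281≤419, throughput 2797≥672).
D5: not dominated (best p99 latency).
D6: not dominated (best memory).
D7: not dominated (best throughput).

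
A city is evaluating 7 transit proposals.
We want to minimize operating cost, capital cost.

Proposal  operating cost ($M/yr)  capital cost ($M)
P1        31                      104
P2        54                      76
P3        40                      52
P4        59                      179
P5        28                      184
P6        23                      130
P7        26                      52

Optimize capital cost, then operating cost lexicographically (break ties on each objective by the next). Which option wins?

P7

First minimize capital cost: best is 52, kept {P3, P7}.
Then minimize operating cost: best is 26, kept {P7}.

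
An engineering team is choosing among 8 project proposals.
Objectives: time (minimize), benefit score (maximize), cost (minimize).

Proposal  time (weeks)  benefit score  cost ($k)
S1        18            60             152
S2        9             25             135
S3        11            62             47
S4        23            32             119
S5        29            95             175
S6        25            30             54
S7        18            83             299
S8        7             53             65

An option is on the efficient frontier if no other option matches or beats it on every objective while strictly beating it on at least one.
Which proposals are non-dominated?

S1: dominated by S3 (time 11≤18, benefit score 62≥60, cost 47≤152).
S2: dominated by S8 (time 7≤9, benefit score 53≥25, cost 65≤135).
S3: not dominated (best cost).
S4: dominated by S3 (time 11≤23, benefit score 62≥32, cost 47≤119).
S5: not dominated (best benefit score).
S6: dominated by S3 (time 11≤25, benefit score 62≥30, cost 47≤54).
S7: not dominated.
S8: not dominated (best time).

S3, S5, S7, S8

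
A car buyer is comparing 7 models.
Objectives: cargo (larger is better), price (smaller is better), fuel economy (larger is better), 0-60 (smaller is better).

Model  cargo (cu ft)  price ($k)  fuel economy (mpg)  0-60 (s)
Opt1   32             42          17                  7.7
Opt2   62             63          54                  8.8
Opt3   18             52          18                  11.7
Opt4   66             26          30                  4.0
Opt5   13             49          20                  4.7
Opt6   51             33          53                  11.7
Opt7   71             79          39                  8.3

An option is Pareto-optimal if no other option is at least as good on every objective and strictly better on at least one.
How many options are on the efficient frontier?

4

Opt1: dominated by Opt4 (cargo 66≥32, price 26≤42, fuel economy 30≥17, 0-60 4.0≤7.7).
Opt2: not dominated (best fuel economy).
Opt3: dominated by Opt4 (cargo 66≥18, price 26≤52, fuel economy 30≥18, 0-60 4.0≤11.7).
Opt4: not dominated (best price).
Opt5: dominated by Opt4 (cargo 66≥13, price 26≤49, fuel economy 30≥20, 0-60 4.0≤4.7).
Opt6: not dominated.
Opt7: not dominated (best cargo).
Pareto-optimal: Opt2, Opt4, Opt6, Opt7 → 4.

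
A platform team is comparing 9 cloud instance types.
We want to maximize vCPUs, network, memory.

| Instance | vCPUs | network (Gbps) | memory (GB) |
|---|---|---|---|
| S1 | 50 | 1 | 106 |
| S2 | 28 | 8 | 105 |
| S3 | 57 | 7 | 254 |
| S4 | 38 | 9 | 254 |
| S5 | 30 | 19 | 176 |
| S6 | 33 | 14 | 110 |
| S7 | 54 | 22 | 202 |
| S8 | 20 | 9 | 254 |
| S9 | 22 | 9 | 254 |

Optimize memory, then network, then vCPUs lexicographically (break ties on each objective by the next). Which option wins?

First maximize memory: best is 254, kept {S3, S4, S8, S9}.
Then maximize network: best is 9, kept {S4, S8, S9}.
Then maximize vCPUs: best is 38, kept {S4}.

S4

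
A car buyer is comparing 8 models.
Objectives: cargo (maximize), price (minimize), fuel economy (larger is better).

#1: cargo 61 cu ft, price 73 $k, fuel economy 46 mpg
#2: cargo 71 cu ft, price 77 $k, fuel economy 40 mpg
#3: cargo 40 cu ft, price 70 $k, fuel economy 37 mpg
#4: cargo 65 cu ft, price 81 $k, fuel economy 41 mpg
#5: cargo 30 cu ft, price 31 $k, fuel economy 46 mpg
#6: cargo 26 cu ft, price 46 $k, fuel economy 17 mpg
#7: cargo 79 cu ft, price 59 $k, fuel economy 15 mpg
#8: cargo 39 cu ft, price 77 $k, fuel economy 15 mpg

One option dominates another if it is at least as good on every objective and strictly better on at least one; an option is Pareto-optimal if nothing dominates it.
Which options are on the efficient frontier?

#1: not dominated.
#2: not dominated.
#3: not dominated.
#4: not dominated.
#5: not dominated (best price).
#6: dominated by #5 (cargo 30≥26, price 31≤46, fuel economy 46≥17).
#7: not dominated (best cargo).
#8: dominated by #1 (cargo 61≥39, price 73≤77, fuel economy 46≥15).

#1, #2, #3, #4, #5, #7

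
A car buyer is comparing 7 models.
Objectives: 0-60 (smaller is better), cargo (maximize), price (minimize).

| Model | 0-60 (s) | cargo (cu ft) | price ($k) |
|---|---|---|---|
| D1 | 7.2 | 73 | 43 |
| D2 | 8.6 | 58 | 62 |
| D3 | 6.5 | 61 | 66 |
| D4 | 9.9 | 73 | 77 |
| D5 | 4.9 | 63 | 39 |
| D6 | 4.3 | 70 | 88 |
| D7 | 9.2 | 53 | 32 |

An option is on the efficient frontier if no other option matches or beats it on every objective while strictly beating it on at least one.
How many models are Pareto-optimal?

4

D1: not dominated.
D2: dominated by D1 (0-60 7.2≤8.6, cargo 73≥58, price 43≤62).
D3: dominated by D5 (0-60 4.9≤6.5, cargo 63≥61, price 39≤66).
D4: dominated by D1 (0-60 7.2≤9.9, cargo 73≥73, price 43≤77).
D5: not dominated.
D6: not dominated (best 0-60).
D7: not dominated (best price).
Pareto-optimal: D1, D5, D6, D7 → 4.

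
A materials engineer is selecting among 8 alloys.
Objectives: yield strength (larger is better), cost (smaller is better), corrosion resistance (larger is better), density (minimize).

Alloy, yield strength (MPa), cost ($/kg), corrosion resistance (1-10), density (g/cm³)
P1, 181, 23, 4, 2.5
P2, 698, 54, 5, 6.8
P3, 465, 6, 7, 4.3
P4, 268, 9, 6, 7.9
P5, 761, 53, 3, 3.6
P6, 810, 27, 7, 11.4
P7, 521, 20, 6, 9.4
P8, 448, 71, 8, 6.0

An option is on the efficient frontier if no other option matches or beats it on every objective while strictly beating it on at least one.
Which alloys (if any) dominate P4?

P3

P3: yield strength 465≥268, cost 6≤9, corrosion resistance 7≥6, density 4.3≤7.9 — dominates P4.
Others (P1, P2, P5, P6, P7, P8) are each worse than P4 on at least one objective.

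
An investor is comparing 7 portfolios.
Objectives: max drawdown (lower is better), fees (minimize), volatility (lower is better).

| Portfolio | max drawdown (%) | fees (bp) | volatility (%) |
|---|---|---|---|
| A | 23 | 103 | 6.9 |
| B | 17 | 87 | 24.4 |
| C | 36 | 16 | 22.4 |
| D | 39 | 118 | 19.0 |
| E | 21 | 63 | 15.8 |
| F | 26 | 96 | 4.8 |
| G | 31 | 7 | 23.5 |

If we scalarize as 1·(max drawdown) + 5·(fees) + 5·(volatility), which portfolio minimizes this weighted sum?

A: 1·23 + 5·103 + 5·6.9 = 572.5
B: 1·17 + 5·87 + 5·24.4 = 574.0
C: 1·36 + 5·16 + 5·22.4 = 228.0
D: 1·39 + 5·118 + 5·19.0 = 724.0
E: 1·21 + 5·63 + 5·15.8 = 415.0
F: 1·26 + 5·96 + 5·4.8 = 530.0
G: 1·31 + 5·7 + 5·23.5 = 183.5
Lowest: G at 183.5.

G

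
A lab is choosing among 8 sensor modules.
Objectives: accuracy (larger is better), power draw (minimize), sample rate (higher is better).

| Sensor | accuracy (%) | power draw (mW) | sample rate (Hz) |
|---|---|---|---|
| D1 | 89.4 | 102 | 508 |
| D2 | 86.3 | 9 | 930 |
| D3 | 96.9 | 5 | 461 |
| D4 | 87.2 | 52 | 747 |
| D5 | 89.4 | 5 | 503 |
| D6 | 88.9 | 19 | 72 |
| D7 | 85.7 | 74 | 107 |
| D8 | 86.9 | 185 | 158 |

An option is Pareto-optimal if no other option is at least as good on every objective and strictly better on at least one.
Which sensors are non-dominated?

D1, D2, D3, D4, D5

D1: not dominated.
D2: not dominated (best sample rate).
D3: not dominated (best accuracy).
D4: not dominated.
D5: not dominated.
D6: dominated by D3 (accuracy 96.9≥88.9, power draw 5≤19, sample rate 461≥72).
D7: dominated by D2 (accuracy 86.3≥85.7, power draw 9≤74, sample rate 930≥107).
D8: dominated by D1 (accuracy 89.4≥86.9, power draw 102≤185, sample rate 508≥158).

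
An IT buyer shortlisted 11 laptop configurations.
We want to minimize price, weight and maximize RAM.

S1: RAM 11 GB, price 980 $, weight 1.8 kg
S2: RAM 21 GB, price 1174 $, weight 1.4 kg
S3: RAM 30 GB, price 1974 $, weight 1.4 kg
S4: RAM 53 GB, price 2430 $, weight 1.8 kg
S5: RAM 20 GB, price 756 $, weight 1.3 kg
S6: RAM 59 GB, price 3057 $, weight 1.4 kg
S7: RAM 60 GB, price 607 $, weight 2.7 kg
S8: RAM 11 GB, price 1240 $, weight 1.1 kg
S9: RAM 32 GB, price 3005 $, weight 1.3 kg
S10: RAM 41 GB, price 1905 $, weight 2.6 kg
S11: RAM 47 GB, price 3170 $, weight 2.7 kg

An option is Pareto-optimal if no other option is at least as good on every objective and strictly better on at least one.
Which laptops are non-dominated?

S2, S3, S4, S5, S6, S7, S8, S9, S10

S1: dominated by S5 (RAM 20≥11, price 756≤980, weight 1.3≤1.8).
S2: not dominated.
S3: not dominated.
S4: not dominated.
S5: not dominated.
S6: not dominated.
S7: not dominated (best RAM).
S8: not dominated (best weight).
S9: not dominated.
S10: not dominated.
S11: dominated by S4 (RAM 53≥47, price 2430≤3170, weight 1.8≤2.7).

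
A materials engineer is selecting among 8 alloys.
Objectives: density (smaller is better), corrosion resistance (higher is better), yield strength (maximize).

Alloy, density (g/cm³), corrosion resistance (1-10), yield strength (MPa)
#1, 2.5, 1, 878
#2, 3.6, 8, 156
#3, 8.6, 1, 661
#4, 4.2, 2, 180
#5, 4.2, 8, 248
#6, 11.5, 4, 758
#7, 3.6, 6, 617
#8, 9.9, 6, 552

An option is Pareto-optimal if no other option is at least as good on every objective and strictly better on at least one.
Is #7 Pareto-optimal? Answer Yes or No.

#1: worse on corrosion resistance (1 vs 6).
#2: worse on yield strength (156 vs 617).
#3: worse on density (8.6 vs 3.6).
#4: worse on density (4.2 vs 3.6).
#5: worse on density (4.2 vs 3.6).
#6: worse on density (11.5 vs 3.6).
#8: worse on density (9.9 vs 3.6).
No option is at least as good as #7 on every objective and strictly better on one.

Yes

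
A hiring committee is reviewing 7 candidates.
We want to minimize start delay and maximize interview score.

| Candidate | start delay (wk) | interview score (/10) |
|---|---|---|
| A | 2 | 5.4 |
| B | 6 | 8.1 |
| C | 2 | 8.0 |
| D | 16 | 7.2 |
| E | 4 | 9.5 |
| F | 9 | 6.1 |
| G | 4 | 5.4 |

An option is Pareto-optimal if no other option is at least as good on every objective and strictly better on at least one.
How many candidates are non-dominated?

2

A: dominated by C (start delay 2≤2, interview score 8.0≥5.4).
B: dominated by E (start delay 4≤6, interview score 9.5≥8.1).
C: not dominated.
D: dominated by B (start delay 6≤16, interview score 8.1≥7.2).
E: not dominated (best interview score).
F: dominated by B (start delay 6≤9, interview score 8.1≥6.1).
G: dominated by A (start delay 2≤4, interview score 5.4≥5.4).
Pareto-optimal: C, E → 2.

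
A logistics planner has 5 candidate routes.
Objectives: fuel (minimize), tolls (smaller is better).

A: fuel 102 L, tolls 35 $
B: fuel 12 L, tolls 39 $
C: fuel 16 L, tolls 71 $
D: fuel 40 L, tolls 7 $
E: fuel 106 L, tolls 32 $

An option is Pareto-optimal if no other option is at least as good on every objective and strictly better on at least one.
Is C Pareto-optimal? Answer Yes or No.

B vs C: fuel 12≤16, tolls 39≤71 — B is at least as good on every objective and strictly better on at least one, so B dominates C.

No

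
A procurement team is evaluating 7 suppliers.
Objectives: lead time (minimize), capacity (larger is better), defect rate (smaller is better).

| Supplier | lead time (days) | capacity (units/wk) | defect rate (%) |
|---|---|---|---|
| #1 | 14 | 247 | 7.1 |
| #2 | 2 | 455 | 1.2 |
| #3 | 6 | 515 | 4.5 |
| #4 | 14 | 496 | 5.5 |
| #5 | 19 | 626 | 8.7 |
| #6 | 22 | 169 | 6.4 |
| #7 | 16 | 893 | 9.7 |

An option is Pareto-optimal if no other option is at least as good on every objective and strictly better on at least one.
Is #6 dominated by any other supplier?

Yes

#2 vs #6: lead time 2≤22, capacity 455≥169, defect rate 1.2≤6.4 — #2 is at least as good on every objective and strictly better on at least one, so #2 dominates #6.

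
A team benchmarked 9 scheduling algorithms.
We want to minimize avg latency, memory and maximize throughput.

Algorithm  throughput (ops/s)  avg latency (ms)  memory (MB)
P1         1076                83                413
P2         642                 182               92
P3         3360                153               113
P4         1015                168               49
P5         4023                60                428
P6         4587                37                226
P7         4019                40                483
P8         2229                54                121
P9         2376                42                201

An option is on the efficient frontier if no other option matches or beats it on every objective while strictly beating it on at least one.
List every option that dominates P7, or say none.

P6

P6: throughput 4587≥4019, avg latency 37≤40, memory 226≤483 — dominates P7.
Others (P1, P2, P3, P4, P5, P8, P9) are each worse than P7 on at least one objective.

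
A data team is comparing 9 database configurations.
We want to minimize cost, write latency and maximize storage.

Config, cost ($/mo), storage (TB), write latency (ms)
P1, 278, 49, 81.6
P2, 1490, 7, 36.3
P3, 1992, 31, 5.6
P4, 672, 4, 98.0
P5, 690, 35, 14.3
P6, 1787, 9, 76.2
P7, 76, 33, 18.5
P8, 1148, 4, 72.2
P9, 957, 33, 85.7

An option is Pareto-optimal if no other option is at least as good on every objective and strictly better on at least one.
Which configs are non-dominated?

P1: not dominated (best storage).
P2: dominated by P5 (cost 690≤1490, storage 35≥7, write latency 14.3≤36.3).
P3: not dominated (best write latency).
P4: dominated by P1 (cost 278≤672, storage 49≥4, write latency 81.6≤98.0).
P5: not dominated.
P6: dominated by P5 (cost 690≤1787, storage 35≥9, write latency 14.3≤76.2).
P7: not dominated (best cost).
P8: dominated by P5 (cost 690≤1148, storage 35≥4, write latency 14.3≤72.2).
P9: dominated by P1 (cost 278≤957, storage 49≥33, write latency 81.6≤85.7).

P1, P3, P5, P7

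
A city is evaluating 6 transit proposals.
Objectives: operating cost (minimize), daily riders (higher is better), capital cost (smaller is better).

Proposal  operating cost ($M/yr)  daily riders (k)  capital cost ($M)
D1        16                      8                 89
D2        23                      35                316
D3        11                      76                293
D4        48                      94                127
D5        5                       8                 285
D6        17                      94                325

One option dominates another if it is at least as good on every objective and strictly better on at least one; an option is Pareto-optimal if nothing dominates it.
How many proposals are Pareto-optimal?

5

D1: not dominated (best capital cost).
D2: dominated by D3 (operating cost 11≤23, daily riders 76≥35, capital cost 293≤316).
D3: not dominated.
D4: not dominated.
D5: not dominated (best operating cost).
D6: not dominated.
Pareto-optimal: D1, D3, D4, D5, D6 → 5.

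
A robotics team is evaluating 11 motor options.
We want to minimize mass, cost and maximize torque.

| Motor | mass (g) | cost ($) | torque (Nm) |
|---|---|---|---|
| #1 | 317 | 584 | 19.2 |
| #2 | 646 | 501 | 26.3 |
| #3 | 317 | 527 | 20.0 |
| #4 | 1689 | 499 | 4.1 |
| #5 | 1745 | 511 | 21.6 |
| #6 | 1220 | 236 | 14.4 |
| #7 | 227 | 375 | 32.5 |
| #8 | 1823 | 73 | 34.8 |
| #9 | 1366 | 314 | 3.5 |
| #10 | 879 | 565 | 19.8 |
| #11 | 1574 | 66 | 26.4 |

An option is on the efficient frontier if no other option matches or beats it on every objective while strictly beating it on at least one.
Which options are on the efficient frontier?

#1: dominated by #3 (mass 317≤317, cost 527≤584, torque 20.0≥19.2).
#2: dominated by #7 (mass 227≤646, cost 375≤501, torque 32.5≥26.3).
#3: dominated by #7 (mass 227≤317, cost 375≤527, torque 32.5≥20.0).
#4: dominated by #6 (mass 1220≤1689, cost 236≤499, torque 14.4≥4.1).
#5: dominated by #2 (mass 646≤1745, cost 501≤511, torque 26.3≥21.6).
#6: not dominated.
#7: not dominated (best mass).
#8: not dominated (best torque).
#9: dominated by #6 (mass 1220≤1366, cost 236≤314, torque 14.4≥3.5).
#10: dominated by #2 (mass 646≤879, cost 501≤565, torque 26.3≥19.8).
#11: not dominated (best cost).

#6, #7, #8, #11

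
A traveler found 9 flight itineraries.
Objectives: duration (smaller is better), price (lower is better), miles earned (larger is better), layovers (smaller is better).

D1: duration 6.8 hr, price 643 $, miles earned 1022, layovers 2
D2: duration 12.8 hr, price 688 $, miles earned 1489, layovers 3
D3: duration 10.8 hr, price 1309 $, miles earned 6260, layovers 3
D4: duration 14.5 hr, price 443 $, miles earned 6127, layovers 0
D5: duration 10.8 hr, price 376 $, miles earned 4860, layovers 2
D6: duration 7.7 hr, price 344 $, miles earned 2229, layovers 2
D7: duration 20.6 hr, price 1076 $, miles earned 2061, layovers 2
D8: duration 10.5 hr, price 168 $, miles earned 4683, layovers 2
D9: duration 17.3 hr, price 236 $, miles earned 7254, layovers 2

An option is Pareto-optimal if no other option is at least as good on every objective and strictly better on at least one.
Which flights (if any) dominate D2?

D5: duration 10.8≤12.8, price 376≤688, miles earned 4860≥1489, layovers 2≤3 — dominates D2.
D6: duration 7.7≤12.8, price 344≤688, miles earned 2229≥1489, layovers 2≤3 — dominates D2.
D8: duration 10.5≤12.8, price 168≤688, miles earned 4683≥1489, layovers 2≤3 — dominates D2.
Others (D1, D3, D4, D7, D9) are each worse than D2 on at least one objective.

D5, D6, D8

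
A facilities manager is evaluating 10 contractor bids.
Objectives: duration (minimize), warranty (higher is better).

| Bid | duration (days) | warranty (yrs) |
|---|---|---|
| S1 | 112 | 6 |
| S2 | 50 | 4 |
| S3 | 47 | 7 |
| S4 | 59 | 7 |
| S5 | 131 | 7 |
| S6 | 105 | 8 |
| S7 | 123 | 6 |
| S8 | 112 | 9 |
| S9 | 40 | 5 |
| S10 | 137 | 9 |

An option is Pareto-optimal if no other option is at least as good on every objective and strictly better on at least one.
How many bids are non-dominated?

S1: dominated by S3 (duration 47≤112, warranty 7≥6).
S2: dominated by S3 (duration 47≤50, warranty 7≥4).
S3: not dominated.
S4: dominated by S3 (duration 47≤59, warranty 7≥7).
S5: dominated by S3 (duration 47≤131, warranty 7≥7).
S6: not dominated.
S7: dominated by S1 (duration 112≤123, warranty 6≥6).
S8: not dominated.
S9: not dominated (best duration).
S10: dominated by S8 (duration 112≤137, warranty 9≥9).
Pareto-optimal: S3, S6, S8, S9 → 4.

4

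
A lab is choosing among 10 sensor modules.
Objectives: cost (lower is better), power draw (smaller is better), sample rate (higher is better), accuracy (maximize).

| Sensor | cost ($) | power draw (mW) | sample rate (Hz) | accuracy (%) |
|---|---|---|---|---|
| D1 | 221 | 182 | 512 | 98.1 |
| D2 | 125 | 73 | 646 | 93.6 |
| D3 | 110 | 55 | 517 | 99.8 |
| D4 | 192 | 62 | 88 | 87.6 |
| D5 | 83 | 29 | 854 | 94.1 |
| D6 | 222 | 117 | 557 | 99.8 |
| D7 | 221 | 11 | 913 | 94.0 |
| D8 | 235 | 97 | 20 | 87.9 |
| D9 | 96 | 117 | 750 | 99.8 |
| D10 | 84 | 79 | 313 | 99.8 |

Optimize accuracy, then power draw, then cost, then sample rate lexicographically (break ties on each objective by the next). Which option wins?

First maximize accuracy: best is 99.8, kept {D3, D6, D9, D10}.
Then minimize power draw: best is 55, kept {D3}.

D3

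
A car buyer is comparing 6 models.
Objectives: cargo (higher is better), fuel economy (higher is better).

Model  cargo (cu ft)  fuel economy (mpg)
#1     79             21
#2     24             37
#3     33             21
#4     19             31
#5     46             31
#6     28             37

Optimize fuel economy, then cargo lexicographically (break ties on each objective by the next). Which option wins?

First maximize fuel economy: best is 37, kept {#2, #6}.
Then maximize cargo: best is 28, kept {#6}.

#6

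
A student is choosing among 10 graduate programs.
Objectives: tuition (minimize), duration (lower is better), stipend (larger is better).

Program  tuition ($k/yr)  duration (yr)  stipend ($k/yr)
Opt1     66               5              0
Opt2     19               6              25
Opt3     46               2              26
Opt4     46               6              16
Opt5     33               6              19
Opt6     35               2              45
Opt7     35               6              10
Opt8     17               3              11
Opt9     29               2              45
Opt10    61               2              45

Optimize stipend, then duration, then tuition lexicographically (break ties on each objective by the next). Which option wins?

First maximize stipend: best is 45, kept {Opt6, Opt9, Opt10}.
Then minimize duration: best is 2, kept {Opt6, Opt9, Opt10}.
Then minimize tuition: best is 29, kept {Opt9}.

Opt9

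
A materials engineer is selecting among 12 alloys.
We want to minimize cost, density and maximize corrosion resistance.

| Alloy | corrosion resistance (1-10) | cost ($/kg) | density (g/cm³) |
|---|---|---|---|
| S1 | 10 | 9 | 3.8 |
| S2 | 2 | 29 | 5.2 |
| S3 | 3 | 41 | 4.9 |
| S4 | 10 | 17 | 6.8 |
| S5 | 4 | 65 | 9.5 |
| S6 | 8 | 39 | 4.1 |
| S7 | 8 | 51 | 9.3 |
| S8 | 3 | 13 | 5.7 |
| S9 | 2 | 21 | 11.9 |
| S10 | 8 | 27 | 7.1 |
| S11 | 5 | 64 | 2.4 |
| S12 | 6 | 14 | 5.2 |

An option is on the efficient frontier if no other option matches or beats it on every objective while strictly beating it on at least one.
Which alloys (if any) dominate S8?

S1

S1: corrosion resistance 10≥3, cost 9≤13, density 3.8≤5.7 — dominates S8.
Others (S2, S3, S4, S5, S6, S7, S9, S10, S11, S12) are each worse than S8 on at least one objective.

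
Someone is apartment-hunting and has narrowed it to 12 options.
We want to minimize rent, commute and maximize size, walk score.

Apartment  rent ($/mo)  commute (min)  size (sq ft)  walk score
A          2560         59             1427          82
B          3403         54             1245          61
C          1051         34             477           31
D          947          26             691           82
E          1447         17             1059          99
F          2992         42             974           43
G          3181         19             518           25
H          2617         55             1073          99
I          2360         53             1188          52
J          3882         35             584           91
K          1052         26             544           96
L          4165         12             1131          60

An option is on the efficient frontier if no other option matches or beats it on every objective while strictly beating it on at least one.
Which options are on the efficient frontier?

A, B, D, E, H, I, K, L

A: not dominated (best size).
B: not dominated.
C: dominated by D (rent 947≤1051, commute 26≤34, size 691≥477, walk score 82≥31).
D: not dominated (best rent).
E: not dominated.
F: dominated by E (rent 1447≤2992, commute 17≤42, size 1059≥974, walk score 99≥43).
G: dominated by E (rent 1447≤3181, commute 17≤19, size 1059≥518, walk score 99≥25).
H: not dominated.
I: not dominated.
J: dominated by E (rent 1447≤3882, commute 17≤35, size 1059≥584, walk score 99≥91).
K: not dominated.
L: not dominated (best commute).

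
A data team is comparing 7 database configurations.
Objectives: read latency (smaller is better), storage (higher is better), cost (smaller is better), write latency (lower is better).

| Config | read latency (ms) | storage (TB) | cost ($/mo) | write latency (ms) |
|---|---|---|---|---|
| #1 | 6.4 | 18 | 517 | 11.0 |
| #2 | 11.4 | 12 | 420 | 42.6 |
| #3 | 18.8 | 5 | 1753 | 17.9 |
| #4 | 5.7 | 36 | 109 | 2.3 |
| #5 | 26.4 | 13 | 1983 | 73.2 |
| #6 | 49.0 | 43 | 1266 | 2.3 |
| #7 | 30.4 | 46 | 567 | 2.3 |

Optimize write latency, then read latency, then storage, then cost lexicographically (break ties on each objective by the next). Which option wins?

#4

First minimize write latency: best is 2.3, kept {#4, #6, #7}.
Then minimize read latency: best is 5.7, kept {#4}.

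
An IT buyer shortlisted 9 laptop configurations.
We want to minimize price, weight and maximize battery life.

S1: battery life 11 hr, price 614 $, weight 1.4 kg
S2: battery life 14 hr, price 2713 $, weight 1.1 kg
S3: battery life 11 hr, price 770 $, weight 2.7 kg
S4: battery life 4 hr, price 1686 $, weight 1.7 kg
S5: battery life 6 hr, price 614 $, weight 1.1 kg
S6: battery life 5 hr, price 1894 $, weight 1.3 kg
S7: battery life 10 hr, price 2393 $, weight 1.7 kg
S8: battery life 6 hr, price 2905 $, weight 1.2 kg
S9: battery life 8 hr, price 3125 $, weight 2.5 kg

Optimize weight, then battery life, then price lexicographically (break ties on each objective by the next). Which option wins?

S2

First minimize weight: best is 1.1, kept {S2, S5}.
Then maximize battery life: best is 14, kept {S2}.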